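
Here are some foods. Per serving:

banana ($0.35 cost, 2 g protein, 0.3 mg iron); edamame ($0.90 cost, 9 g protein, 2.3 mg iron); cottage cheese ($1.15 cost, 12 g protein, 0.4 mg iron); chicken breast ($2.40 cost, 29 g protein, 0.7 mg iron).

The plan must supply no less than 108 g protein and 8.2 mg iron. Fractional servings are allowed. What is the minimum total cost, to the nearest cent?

$9.35

Compare the cost at each extreme point of the feasible region.
banana only: max(108/2, 8.2/0.3) = 54 servings → $18.90.
edamame only: max(108/9, 8.2/2.3) = 12 servings → $10.80.
cottage cheese only: max(108/12, 8.2/0.4) = 20.5 servings → $23.57.
chicken breast only: max(108/29, 8.2/0.7) = 11.71 servings → $28.11.
banana + edamame with both targets exact would need a negative amount; discard.
banana + cottage cheese with both tight: 19.71 servings and 5.714 servings → $13.47.
banana + chicken breast with both tight: 22.22 servings and 2.192 servings → $13.04.
edamame + cottage cheese with both tight: 2.3 servings and 7.275 servings → $10.44.
edamame + chicken breast with both tight: 2.685 servings and 2.891 servings → $9.35.
cottage cheese + chicken breast: intersection lies outside the first quadrant.
The minimum over all feasible corners is $9.35.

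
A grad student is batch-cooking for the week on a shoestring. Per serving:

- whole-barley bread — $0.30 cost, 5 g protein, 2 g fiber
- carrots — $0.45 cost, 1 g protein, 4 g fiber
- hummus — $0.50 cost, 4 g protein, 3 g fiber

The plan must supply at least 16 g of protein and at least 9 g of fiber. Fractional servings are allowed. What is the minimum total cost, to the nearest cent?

$1.24

Compare the cost at each extreme point of the feasible region.
whole-barley bread only: max(16/5, 9/2) = 4.5 servings → $1.35.
carrots only: max(16/1, 9/4) = 16 servings → $7.20.
hummus only: max(16/4, 9/3) = 4 servings → $2.00.
whole-barley bread + carrots with both tight: 3.056 servings and 0.7222 servings → $1.24.
whole-barley bread + hummus with both tight: 1.714 servings and 1.857 servings → $1.44.
carrots + hummus with both targets exact would need a negative amount; discard.
The minimum over all feasible corners is $1.24.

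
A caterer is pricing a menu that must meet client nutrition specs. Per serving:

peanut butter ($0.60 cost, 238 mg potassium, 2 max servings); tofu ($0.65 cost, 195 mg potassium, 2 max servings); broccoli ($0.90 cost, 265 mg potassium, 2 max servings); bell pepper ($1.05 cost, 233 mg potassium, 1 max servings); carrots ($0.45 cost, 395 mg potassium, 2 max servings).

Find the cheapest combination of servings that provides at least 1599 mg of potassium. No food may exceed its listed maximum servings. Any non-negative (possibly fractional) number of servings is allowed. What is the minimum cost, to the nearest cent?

Cost per mg of potassium: carrots $0.0011, peanut butter $0.0025, tofu $0.0033, broccoli $0.0034, bell pepper $0.0045.
Take 2 servings of carrots: +790.0 mg potassium for $0.90 (total $0.90, still need 809.0 mg).
Take 2 servings of peanut butter: +476.0 mg potassium for $1.20 (total $2.10, still need 333.0 mg).
Take 1.708 servings of tofu: +333.0 mg potassium for $1.11 (total $3.21, still need 0.0 mg).
Filling from the cheapest source first is optimal under one linear minimum: $3.21.

$3.21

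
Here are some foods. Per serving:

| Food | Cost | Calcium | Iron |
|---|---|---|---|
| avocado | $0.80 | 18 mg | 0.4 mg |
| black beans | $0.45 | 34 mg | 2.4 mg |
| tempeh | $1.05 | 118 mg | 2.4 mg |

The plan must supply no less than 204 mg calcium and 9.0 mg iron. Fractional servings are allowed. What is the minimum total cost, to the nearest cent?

For a min-cost LP with two ≥-constraints, a basic feasible solution has at most two positive variables.
avocado only: max(204/18, 9.0/0.4) = 22.5 servings → $18.00.
black beans only: max(204/34, 9.0/2.4) = 6 servings → $2.70.
tempeh only: max(204/118, 9.0/2.4) = 3.75 servings → $3.94.
avocado + black beans with both tight: 6.203 servings and 2.716 servings → $6.18.
avocado + tempeh: the both-tight solution has a negative serving — not a feasible corner.
black beans + tempeh with both tight: 2.839 servings and 0.9107 servings → $2.23.
The minimum over all feasible corners is $2.23.

$2.23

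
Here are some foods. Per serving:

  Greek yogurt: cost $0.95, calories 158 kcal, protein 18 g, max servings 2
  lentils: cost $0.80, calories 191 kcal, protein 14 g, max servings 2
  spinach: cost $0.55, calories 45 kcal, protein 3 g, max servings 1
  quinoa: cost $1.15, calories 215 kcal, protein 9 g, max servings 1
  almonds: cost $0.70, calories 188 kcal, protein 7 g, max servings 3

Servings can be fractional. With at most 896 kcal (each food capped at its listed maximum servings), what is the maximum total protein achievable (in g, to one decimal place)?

73.4 g

Protein per kcal: Greek yogurt 0.1139, lentils 0.0733, spinach 0.06667, quinoa 0.04186, almonds 0.03723.
Take 2 servings of Greek yogurt: uses 316 kcal, +36.0 g protein (running total 36.0 g).
Take 2 servings of lentils: uses 382 kcal, +28.0 g protein (running total 64.0 g).
Take 1 serving of spinach: uses 45 kcal, +3.0 g protein (running total 67.0 g).
Take 0.7116 servings of quinoa: uses 153 kcal, +6.4 g protein (running total 73.4 g).
Filling greedily by protein-per-kcal is optimal for one linear limit, giving 73.4 g.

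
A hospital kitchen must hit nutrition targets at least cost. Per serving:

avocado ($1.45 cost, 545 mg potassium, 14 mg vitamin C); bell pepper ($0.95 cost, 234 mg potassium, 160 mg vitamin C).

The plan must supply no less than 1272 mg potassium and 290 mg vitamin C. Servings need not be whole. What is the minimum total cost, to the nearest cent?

$3.93

Check every corner: each single food scaled to meet both minima, and each pair solved so both constraints bind.
avocado only: max(1272/545, 290/14) = 20.71 servings → $30.04.
bell pepper only: max(1272/234, 290/160) = 5.436 servings → $5.16.
avocado + bell pepper with both tight: 1.616 servings and 1.671 servings → $3.93.
So the least-cost plan costs $3.93.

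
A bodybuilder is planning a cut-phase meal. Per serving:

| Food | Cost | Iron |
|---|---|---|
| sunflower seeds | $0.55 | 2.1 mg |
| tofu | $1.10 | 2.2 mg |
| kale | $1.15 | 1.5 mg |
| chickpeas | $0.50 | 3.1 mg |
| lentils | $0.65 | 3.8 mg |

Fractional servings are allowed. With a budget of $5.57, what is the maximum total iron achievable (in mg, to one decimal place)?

34.5 mg

Iron per dollar: chickpeas 6.2, lentils 5.846, sunflower seeds 3.818, tofu 2, kale 1.304.
With no serving limits, spend the whole cost allowance on chickpeas: $5.57 / $0.50 × 3.1 mg = 34.5 mg.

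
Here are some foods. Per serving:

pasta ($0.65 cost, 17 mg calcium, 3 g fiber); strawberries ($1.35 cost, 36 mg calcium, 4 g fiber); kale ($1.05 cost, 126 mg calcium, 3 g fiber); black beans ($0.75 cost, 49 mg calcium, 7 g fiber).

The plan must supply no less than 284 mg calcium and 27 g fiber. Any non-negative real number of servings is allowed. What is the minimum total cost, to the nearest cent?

For a min-cost LP with two ≥-constraints, a basic feasible solution has at most two positive variables.
pasta only: max(284/17, 27/3) = 16.71 servings → $10.86.
strawberries only: max(284/36, 27/4) = 7.889 servings → $10.65.
kale only: max(284/126, 27/3) = 9 servings → $9.45.
black beans only: max(284/49, 27/7) = 5.796 servings → $4.35.
pasta + strawberries: the both-tight solution has a negative serving — not a feasible corner.
pasta + kale with both tight: 7.798 servings and 1.202 servings → $6.33.
pasta + black beans: intersection lies outside the first quadrant.
strawberries + kale with both tight: 6.439 servings and 0.4141 servings → $9.13.
strawberries + black beans: intersection lies outside the first quadrant.
kale + black beans with both tight: 0.9048 servings and 3.469 servings → $3.55.
Cheapest feasible corner: $3.55.

$3.55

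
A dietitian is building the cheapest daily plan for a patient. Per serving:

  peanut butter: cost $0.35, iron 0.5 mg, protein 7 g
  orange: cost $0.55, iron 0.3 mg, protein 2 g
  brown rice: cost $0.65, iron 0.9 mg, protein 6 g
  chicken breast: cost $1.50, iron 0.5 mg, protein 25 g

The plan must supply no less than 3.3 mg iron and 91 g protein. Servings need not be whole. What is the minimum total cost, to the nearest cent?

An LP optimum is at a vertex; with two nutrient constraints at most two foods are used. Check each candidate.
peanut butter only: max(3.3/0.5, 91/7) = 13 servings → $4.55.
orange only: max(3.3/0.3, 91/2) = 45.5 servings → $25.02.
brown rice only: max(3.3/0.9, 91/6) = 15.17 servings → $9.86.
chicken breast only: max(3.3/0.5, 91/25) = 6.6 servings → $9.90.
peanut butter + orange: intersection lies outside the first quadrant.
peanut butter + brown rice: the both-tight solution has a negative serving — not a feasible corner.
peanut butter + chicken breast with both tight: 4.111 servings and 2.489 servings → $5.17.
orange + brown rice (both tight): parallel constraints — no distinct corner.
orange + chicken breast with both tight: 5.692 servings and 3.185 servings → $7.91.
brown rice + chicken breast with both tight: 1.897 servings and 3.185 servings → $6.01.
So the least-cost plan costs $4.55.

$4.55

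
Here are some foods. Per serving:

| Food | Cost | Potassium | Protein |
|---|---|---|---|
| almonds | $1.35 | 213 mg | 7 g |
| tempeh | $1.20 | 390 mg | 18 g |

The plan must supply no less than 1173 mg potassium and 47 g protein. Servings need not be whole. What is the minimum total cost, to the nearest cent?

The cheapest plan sits at a corner of the feasible region — with two constraints it uses at most two foods.
almonds only: max(1173/213, 47/7) = 6.714 servings → $9.06.
tempeh only: max(1173/390, 47/18) = 3.008 servings → $3.61.
almonds + tempeh with both tight: 2.522 servings and 1.63 servings → $5.36.
Cheapest feasible corner: $3.61.

$3.61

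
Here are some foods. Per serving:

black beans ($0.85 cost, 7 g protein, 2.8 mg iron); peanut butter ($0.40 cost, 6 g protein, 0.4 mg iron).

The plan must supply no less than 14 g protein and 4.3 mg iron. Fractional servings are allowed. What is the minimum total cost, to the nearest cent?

Minimising a linear cost over {protein ≥ 14, iron ≥ 4.3, servings ≥ 0} — the optimum is at a vertex, using one or two foods.
black beans only: max(14/7, 4.3/2.8) = 2 servings → $1.70.
peanut butter only: max(14/6, 4.3/0.4) = 10.75 servings → $4.30.
black beans + peanut butter with both tight: 1.443 servings and 0.65 servings → $1.49.
The minimum over all feasible corners is $1.49.

$1.49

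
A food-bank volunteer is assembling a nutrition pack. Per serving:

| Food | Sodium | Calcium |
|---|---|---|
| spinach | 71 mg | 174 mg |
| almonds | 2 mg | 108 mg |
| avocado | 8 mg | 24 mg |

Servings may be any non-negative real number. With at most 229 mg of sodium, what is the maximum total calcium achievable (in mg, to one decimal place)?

Calcium per mg sodium: almonds 54, avocado 3, spinach 2.451.
With no serving limits, spend the whole sodium allowance on almonds: 229 mg / 2 mg × 108 mg = 12366.0 mg.

12366.0 mg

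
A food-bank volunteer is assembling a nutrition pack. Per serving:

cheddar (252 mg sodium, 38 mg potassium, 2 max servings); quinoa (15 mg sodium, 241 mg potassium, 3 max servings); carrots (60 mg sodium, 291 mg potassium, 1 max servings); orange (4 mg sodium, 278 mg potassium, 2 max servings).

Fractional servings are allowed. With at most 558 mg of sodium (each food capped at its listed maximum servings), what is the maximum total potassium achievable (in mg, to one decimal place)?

Potassium per mg sodium: orange 69.5, quinoa 16.07, carrots 4.85, cheddar 0.1508.
Take 2 servings of orange: uses 8 mg sodium, +556.0 mg potassium (running total 556.0 mg).
Take 3 servings of quinoa: uses 45 mg sodium, +723.0 mg potassium (running total 1279.0 mg).
Take 1 serving of carrots: uses 60 mg sodium, +291.0 mg potassium (running total 1570.0 mg).
Take 1.766 servings of cheddar: uses 445 mg sodium, +67.1 mg potassium (running total 1637.1 mg).
Greedy by best ratio exhausts the sodium allowance optimally: 1637.1 mg.

1637.1 mg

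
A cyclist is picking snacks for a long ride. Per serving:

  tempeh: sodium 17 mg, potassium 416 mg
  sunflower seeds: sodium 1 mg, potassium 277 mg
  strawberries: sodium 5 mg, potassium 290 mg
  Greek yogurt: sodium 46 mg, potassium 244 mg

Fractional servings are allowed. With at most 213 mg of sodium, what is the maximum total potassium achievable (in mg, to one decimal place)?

Potassium per mg sodium: sunflower seeds 277, strawberries 58, tempeh 24.47, Greek yogurt 5.304.
With no serving limits, spend the whole sodium allowance on sunflower seeds: 213 mg / 1 mg × 277 mg = 59001.0 mg.

59001.0 mg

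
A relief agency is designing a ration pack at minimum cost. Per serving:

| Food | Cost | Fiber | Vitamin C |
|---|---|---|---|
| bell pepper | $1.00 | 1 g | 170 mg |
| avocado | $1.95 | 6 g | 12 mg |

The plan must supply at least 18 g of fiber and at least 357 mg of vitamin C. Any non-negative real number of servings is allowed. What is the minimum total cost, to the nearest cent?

At the optimum either one food covers both requirements or two foods hit both targets exactly; no other combination can be cheaper.
bell pepper only: max(18/1, 357/170) = 18 servings → $18.00.
avocado only: max(18/6, 357/12) = 29.75 servings → $58.01.
bell pepper + avocado with both tight: 1.911 servings and 2.682 servings → $7.14.
Cheapest feasible corner: $7.14.

$7.14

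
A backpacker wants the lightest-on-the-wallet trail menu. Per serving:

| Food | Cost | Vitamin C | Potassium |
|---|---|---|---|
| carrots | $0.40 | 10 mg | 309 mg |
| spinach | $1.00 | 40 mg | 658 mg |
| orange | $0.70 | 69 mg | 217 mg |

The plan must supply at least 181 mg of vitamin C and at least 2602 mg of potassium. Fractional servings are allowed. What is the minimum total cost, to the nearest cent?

$4.02

This is a tiny linear program; its minimum lies at a vertex of the feasible set. List the vertices and price them.
carrots only: max(181/10, 2602/309) = 18.1 servings → $7.24.
spinach only: max(181/40, 2602/658) = 4.525 servings → $4.53.
orange only: max(181/69, 2602/217) = 11.99 servings → $8.39.
carrots + spinach: intersection lies outside the first quadrant.
carrots + orange with both tight: 7.324 servings and 1.562 servings → $4.02.
spinach + orange with both tight: 3.82 servings and 0.409 servings → $4.11.
Cheapest feasible corner: $4.02.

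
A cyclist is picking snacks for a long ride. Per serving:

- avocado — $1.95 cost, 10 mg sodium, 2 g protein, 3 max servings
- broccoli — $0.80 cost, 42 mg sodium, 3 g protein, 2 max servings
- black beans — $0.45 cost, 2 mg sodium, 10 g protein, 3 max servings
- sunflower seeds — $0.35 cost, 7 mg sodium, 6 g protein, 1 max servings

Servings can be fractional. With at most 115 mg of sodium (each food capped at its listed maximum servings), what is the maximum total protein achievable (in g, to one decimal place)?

Protein per mg sodium: black beans 5, sunflower seeds 0.8571, avocado 0.2, broccoli 0.07143.
Take 3 servings of black beans: uses 6 mg sodium, +30.0 g protein (running total 30.0 g).
Take 1 serving of sunflower seeds: uses 7 mg sodium, +6.0 g protein (running total 36.0 g).
Take 3 servings of avocado: uses 30 mg sodium, +6.0 g protein (running total 42.0 g).
Take 1.714 servings of broccoli: uses 72 mg sodium, +5.1 g protein (running total 47.1 g).
Greedy by best ratio exhausts the sodium allowance optimally: 47.1 g.

47.1 g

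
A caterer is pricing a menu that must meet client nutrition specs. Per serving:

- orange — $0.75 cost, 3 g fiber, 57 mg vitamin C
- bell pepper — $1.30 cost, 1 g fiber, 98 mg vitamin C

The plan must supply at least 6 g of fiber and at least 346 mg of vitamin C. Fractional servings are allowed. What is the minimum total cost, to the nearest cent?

The cheapest plan sits at a corner of the feasible region — with two constraints it uses at most two foods.
orange only: max(6/3, 346/57) = 6.07 servings → $4.55.
bell pepper only: max(6/1, 346/98) = 6 servings → $7.80.
orange + bell pepper with both tight: 1.021 servings and 2.937 servings → $4.58.
Cheapest feasible corner: $4.55.

$4.55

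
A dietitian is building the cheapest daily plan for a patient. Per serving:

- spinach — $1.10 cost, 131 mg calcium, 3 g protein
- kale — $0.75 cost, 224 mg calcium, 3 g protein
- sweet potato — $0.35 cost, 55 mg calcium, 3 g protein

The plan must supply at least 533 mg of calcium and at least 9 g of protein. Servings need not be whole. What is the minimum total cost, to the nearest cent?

Compare the cost at each extreme point of the feasible region.
spinach only: max(533/131, 9/3) = 4.069 servings → $4.48.
kale only: max(533/224, 9/3) = 3 servings → $2.25.
sweet potato only: max(533/55, 9/3) = 9.691 servings → $3.39.
spinach + kale with both tight: 1.495 servings and 1.505 servings → $2.77.
spinach + sweet potato with both targets exact would need a negative amount; discard.
kale + sweet potato with both tight: 2.178 servings and 0.8225 servings → $1.92.
The minimum over all feasible corners is $1.92.

$1.92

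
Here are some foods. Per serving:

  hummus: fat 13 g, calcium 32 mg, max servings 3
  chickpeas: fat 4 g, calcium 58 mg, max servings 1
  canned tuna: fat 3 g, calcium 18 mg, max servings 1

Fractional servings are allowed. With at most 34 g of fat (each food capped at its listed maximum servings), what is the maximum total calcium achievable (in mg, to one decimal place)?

142.5 mg

Calcium per g fat: chickpeas 14.5, canned tuna 6, hummus 2.462.
Take 1 serving of chickpeas: uses 4 g fat, +58.0 mg calcium (running total 58.0 mg).
Take 1 serving of canned tuna: uses 3 g fat, +18.0 mg calcium (running total 76.0 mg).
Take 2.077 servings of hummus: uses 27 g fat, +66.5 mg calcium (running total 142.5 mg).
Greedy by best ratio exhausts the fat allowance optimally: 142.5 mg.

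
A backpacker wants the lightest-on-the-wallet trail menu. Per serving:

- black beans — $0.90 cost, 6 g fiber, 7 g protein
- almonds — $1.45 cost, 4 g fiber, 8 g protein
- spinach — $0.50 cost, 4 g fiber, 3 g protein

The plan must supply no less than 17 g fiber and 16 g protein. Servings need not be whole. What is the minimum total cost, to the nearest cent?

$2.32

Two binding constraints pin down two serving amounts, so the optimal mix uses at most two foods. The candidates are each food alone (scaled to the tighter of fiber/protein) and each pair with both constraints tight.
black beans only: max(17/6, 16/7) = 2.833 servings → $2.55.
almonds only: max(17/4, 16/8) = 4.25 servings → $6.16.
spinach only: max(17/4, 16/3) = 5.333 servings → $2.67.
black beans + almonds: the both-tight solution has a negative serving — not a feasible corner.
black beans + spinach with both tight: 1.3 servings and 2.3 servings → $2.32.
almonds + spinach with both tight: 0.65 servings and 3.6 servings → $2.74.
So the least-cost plan costs $2.32.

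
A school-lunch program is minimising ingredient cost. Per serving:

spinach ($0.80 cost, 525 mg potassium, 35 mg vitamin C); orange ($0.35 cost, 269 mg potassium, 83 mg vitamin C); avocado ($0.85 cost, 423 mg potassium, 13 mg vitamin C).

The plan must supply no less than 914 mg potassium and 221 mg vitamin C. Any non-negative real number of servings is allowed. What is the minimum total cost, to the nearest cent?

$1.19

The cheapest plan sits at a corner of the feasible region — with two constraints it uses at most two foods.
spinach only: max(914/525, 221/35) = 6.314 servings → $5.05.
orange only: max(914/269, 221/83) = 3.398 servings → $1.19.
avocado only: max(914/423, 221/13) = 17 servings → $14.45.
spinach + orange with both tight: 0.4805 servings and 2.46 servings → $1.25.
spinach + avocado with both targets exact would need a negative amount; discard.
orange + avocado with both tight: 2.581 servings and 0.5192 servings → $1.34.
So the least-cost plan costs $1.19.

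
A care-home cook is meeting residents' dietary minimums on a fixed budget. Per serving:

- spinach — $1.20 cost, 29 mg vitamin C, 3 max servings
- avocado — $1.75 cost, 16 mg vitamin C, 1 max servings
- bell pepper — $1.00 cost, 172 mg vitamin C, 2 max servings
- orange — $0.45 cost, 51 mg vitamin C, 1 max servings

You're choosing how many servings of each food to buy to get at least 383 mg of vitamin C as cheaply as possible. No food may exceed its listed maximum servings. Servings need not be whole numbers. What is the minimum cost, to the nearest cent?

Cost per mg of vitamin C: bell pepper $0.0058, orange $0.0088, spinach $0.0414, avocado $0.1094.
Take 2 servings of bell pepper: +344.0 mg vitamin C for $2.00 (total $2.00, still need 39.0 mg).
Take 0.7647 servings of orange: +39.0 mg vitamin C for $0.34 (total $2.34, still need 0.0 mg).
Filling from the cheapest source first is optimal under one linear minimum: $2.34.

$2.34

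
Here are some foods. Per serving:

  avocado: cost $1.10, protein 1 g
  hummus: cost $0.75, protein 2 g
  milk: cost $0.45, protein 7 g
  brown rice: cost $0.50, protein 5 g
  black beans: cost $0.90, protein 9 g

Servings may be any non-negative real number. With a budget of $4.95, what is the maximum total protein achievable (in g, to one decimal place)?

Protein per dollar: milk 15.56, brown rice 10, black beans 10, hummus 2.667, avocado 0.9091.
With no serving limits, spend the whole cost allowance on milk: $4.95 / $0.45 × 7 g = 77.0 g.

77.0 g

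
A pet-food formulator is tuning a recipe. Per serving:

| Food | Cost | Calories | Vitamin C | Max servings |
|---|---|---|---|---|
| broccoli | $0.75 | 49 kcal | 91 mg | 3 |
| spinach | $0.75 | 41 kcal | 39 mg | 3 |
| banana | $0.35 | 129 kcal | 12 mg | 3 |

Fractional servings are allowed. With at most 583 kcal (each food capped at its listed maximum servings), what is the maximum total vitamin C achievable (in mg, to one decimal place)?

Vitamin C per kcal: broccoli 1.857, spinach 0.9512, banana 0.09302.
Take 3 servings of broccoli: uses 147 kcal, +273.0 mg vitamin C (running total 273.0 mg).
Take 3 servings of spinach: uses 123 kcal, +117.0 mg vitamin C (running total 390.0 mg).
Take 2.426 servings of banana: uses 313 kcal, +29.1 mg vitamin C (running total 419.1 mg).
Filling greedily by vitamin C-per-kcal is optimal for one linear limit, giving 419.1 mg.

419.1 mg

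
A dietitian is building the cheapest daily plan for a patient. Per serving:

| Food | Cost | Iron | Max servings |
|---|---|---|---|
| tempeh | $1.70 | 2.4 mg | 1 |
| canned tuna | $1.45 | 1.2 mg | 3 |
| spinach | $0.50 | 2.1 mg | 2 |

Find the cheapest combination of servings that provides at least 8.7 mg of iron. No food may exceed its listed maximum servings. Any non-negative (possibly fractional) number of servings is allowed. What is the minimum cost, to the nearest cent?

Cost per mg of iron: spinach $0.2381, tempeh $0.7083, canned tuna $1.2083.
Take 2 servings of spinach: +4.2 mg iron for $1.00 (total $1.00, still need 4.5 mg).
Take 1 serving of tempeh: +2.4 mg iron for $1.70 (total $2.70, still need 2.1 mg).
Take 1.75 servings of canned tuna: +2.1 mg iron for $2.54 (total $5.24, still need 0.0 mg).
Filling from the cheapest source first is optimal under one linear minimum: $5.24.

$5.24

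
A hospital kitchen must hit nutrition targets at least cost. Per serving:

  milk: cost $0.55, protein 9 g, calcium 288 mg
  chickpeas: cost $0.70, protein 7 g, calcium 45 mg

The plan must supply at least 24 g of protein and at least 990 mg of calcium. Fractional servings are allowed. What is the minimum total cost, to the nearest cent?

$1.89

Two binding constraints pin down two serving amounts, so the optimal mix uses at most two foods. The candidates are each food alone (scaled to the tighter of protein/calcium) and each pair with both constraints tight.
milk only: max(24/9, 990/288) = 3.438 servings → $1.89.
chickpeas only: max(24/7, 990/45) = 22 servings → $15.40.
milk + chickpeas: intersection lies outside the first quadrant.
Cheapest feasible corner: $1.89.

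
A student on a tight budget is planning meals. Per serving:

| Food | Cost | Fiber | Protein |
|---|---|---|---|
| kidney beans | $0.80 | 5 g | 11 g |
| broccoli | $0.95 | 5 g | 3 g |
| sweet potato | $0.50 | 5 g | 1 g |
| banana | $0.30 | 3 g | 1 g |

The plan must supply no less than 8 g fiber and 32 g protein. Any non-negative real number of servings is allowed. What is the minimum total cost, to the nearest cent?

The cheapest plan sits at a corner of the feasible region — with two constraints it uses at most two foods.
kidney beans only: max(8/5, 32/11) = 2.909 servings → $2.33.
broccoli only: max(8/5, 32/3) = 10.67 servings → $10.13.
sweet potato only: max(8/5, 32/1) = 32 servings → $16.00.
banana only: max(8/3, 32/1) = 32 servings → $9.60.
kidney beans + broccoli with both targets exact would need a negative amount; discard.
kidney beans + sweet potato with both targets exact would need a negative amount; discard.
kidney beans + banana with both targets exact would need a negative amount; discard.
broccoli + sweet potato: intersection lies outside the first quadrant.
broccoli + banana: intersection lies outside the first quadrant.
sweet potato + banana: intersection lies outside the first quadrant.
The minimum over all feasible corners is $2.33.

$2.33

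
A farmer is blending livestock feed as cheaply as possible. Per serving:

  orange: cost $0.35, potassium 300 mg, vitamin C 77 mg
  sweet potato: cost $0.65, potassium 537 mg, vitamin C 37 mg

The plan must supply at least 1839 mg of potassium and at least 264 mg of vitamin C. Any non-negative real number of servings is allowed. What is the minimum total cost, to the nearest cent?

orange only: max(1839/300, 264/77) = 6.13 servings → $2.15.
sweet potato only: max(1839/537, 264/37) = 7.135 servings → $4.64.
orange + sweet potato with both tight: 2.437 servings and 2.063 servings → $2.19.
So the least-cost plan costs $2.15.

$2.15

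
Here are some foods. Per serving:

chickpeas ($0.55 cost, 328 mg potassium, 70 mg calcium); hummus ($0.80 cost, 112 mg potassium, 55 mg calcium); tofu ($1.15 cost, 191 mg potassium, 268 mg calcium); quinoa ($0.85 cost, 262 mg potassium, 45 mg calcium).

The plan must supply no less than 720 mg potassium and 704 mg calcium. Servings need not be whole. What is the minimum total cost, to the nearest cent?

$3.22

For a min-cost LP with two ≥-constraints, a basic feasible solution has at most two positive variables.
chickpeas only: max(720/328, 704/70) = 10.06 servings → $5.53.
hummus only: max(720/112, 704/55) = 12.8 servings → $10.24.
tofu only: max(720/191, 704/268) = 3.77 servings → $4.34.
quinoa only: max(720/262, 704/45) = 15.64 servings → $13.30.
chickpeas + hummus: intersection lies outside the first quadrant.
chickpeas + tofu with both tight: 0.7848 servings and 2.422 servings → $3.22.
chickpeas + quinoa: the both-tight solution has a negative serving — not a feasible corner.
hummus + tofu with both tight: 2.998 servings and 2.012 servings → $4.71.
hummus + quinoa: the both-tight solution has a negative serving — not a feasible corner.
tofu + quinoa with both tight: 2.467 servings and 0.9493 servings → $3.64.
The minimum over all feasible corners is $3.22.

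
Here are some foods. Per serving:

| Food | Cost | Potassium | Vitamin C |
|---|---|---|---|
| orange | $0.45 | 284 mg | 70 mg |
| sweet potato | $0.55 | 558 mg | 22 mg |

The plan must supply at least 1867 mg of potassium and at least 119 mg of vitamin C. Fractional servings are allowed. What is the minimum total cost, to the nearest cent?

orange only: max(1867/284, 119/70) = 6.574 servings → $2.96.
sweet potato only: max(1867/558, 119/22) = 5.409 servings → $2.98.
orange + sweet potato with both tight: 0.7719 servings and 2.953 servings → $1.97.
So the least-cost plan costs $1.97.

$1.97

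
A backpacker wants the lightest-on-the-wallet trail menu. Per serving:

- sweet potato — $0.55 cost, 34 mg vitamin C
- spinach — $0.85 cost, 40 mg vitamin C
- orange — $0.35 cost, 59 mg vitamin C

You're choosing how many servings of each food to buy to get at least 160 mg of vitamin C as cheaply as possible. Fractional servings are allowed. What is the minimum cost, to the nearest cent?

Cost per mg of vitamin C: orange $0.0059, sweet potato $0.0162, spinach $0.0213.
With no serving limits, use only orange: 160 mg / 59 mg = 2.712 servings × $0.35 = $0.95.

$0.95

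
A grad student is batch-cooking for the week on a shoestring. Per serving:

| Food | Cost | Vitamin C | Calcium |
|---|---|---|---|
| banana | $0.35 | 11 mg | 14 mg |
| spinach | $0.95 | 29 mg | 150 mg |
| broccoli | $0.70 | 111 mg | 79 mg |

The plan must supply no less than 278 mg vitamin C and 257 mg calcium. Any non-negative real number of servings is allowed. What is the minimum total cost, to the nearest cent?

This is a tiny linear program; its minimum lies at a vertex of the feasible set. List the vertices and price them.
banana only: max(278/11, 257/14) = 25.27 servings → $8.85.
spinach only: max(278/29, 257/150) = 9.586 servings → $9.11.
broccoli only: max(278/111, 257/79) = 3.253 servings → $2.28.
banana + spinach with both targets exact would need a negative amount; discard.
banana + broccoli with both tight: 9.584 servings and 1.555 servings → $4.44.
spinach + broccoli with both tight: 0.4572 servings and 2.385 servings → $2.10.
So the least-cost plan costs $2.10.

$2.10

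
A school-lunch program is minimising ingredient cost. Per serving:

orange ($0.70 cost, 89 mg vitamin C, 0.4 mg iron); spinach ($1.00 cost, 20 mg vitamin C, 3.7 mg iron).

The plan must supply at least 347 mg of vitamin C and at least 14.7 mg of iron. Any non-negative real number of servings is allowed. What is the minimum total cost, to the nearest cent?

$5.80

This is a tiny linear program; its minimum lies at a vertex of the feasible set. List the vertices and price them.
orange only: max(347/89, 14.7/0.4) = 36.75 servings → $25.73.
spinach only: max(347/20, 14.7/3.7) = 17.35 servings → $17.35.
orange + spinach with both tight: 3.081 servings and 3.64 servings → $5.80.
So the least-cost plan costs $5.80.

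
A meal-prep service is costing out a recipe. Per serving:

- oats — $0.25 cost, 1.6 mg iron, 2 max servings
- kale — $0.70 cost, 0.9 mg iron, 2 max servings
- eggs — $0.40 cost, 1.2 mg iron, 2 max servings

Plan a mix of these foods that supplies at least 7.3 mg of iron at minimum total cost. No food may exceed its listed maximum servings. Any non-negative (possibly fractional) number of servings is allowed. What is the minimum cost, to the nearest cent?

$2.62

Cost per mg of iron: oats $0.1562, eggs $0.3333, kale $0.7778.
Take 2 servings of oats: +3.2 mg iron for $0.50 (total $0.50, still need 4.1 mg).
Take 2 servings of eggs: +2.4 mg iron for $0.80 (total $1.30, still need 1.7 mg).
Take 1.889 servings of kale: +1.7 mg iron for $1.32 (total $2.62, still need 0.0 mg).
Filling from the cheapest source first is optimal under one linear minimum: $2.62.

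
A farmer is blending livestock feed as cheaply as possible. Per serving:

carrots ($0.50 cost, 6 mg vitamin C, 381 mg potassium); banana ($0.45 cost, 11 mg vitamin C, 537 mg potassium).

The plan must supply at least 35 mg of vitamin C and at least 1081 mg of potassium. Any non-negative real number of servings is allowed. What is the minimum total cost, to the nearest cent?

Two binding constraints pin down two serving amounts, so the optimal mix uses at most two foods. The candidates are each food alone (scaled to the tighter of vitamin C/potassium) and each pair with both constraints tight.
carrots only: max(35/6, 1081/381) = 5.833 servings → $2.92.
banana only: max(35/11, 1081/537) = 3.182 servings → $1.43.
carrots + banana with both targets exact would need a negative amount; discard.
So the least-cost plan costs $1.43.

$1.43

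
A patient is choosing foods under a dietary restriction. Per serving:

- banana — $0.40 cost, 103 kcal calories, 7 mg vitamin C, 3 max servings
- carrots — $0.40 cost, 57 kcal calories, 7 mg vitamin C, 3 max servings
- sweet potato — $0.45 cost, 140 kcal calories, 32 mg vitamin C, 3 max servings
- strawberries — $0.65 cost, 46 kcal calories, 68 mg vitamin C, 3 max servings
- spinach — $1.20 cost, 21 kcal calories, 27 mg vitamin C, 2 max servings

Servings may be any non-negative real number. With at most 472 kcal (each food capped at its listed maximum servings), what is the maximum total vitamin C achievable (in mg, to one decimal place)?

324.7 mg

Vitamin C per kcal: strawberries 1.478, spinach 1.286, sweet potato 0.2286, carrots 0.1228, banana 0.06796.
Take 3 servings of strawberries: uses 138 kcal, +204.0 mg vitamin C (running total 204.0 mg).
Take 2 servings of spinach: uses 42 kcal, +54.0 mg vitamin C (running total 258.0 mg).
Take 2.086 servings of sweet potato: uses 292 kcal, +66.7 mg vitamin C (running total 324.7 mg).
Greedy by best ratio exhausts the calories allowance optimally: 324.7 mg.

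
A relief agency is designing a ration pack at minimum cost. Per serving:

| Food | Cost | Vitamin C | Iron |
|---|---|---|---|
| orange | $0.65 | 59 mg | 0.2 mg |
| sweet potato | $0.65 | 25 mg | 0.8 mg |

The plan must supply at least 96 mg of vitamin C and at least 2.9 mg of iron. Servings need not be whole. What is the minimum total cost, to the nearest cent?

$2.41

This is a tiny linear program; its minimum lies at a vertex of the feasible set. List the vertices and price them.
orange only: max(96/59, 2.9/0.2) = 14.5 servings → $9.43.
sweet potato only: max(96/25, 2.9/0.8) = 3.84 servings → $2.50.
orange + sweet potato with both tight: 0.1019 servings and 3.6 servings → $2.41.
So the least-cost plan costs $2.41.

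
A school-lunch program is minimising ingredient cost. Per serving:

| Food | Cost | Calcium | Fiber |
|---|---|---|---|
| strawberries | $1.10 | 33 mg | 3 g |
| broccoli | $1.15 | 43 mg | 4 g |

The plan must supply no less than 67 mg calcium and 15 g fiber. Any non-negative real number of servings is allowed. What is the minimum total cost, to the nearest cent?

$4.31

strawberries only: max(67/33, 15/3) = 5 servings → $5.50.
broccoli only: max(67/43, 15/4) = 3.75 servings → $4.31.
strawberries + broccoli with both targets exact would need a negative amount; discard.
So the least-cost plan costs $4.31.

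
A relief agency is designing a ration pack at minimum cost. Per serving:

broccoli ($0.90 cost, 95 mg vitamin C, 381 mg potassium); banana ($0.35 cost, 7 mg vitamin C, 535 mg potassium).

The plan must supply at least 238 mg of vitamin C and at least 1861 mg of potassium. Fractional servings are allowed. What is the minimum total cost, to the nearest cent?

$2.76

Minimising a linear cost over {vitamin C ≥ 238, potassium ≥ 1861, servings ≥ 0} — the optimum is at a vertex, using one or two foods.
broccoli only: max(238/95, 1861/381) = 4.885 servings → $4.40.
banana only: max(238/7, 1861/535) = 34 servings → $11.90.
broccoli + banana with both tight: 2.373 servings and 1.788 servings → $2.76.
The minimum over all feasible corners is $2.76.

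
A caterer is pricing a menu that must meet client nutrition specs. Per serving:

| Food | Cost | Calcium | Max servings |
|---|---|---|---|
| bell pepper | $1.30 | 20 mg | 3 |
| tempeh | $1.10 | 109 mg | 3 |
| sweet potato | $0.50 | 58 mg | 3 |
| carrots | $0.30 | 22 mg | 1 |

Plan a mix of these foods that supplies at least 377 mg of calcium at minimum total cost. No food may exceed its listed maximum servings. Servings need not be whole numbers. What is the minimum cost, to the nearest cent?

Cost per mg of calcium: sweet potato $0.0086, tempeh $0.0101, carrots $0.0136, bell pepper $0.0650.
Take 3 servings of sweet potato: +174.0 mg calcium for $1.50 (total $1.50, still need 203.0 mg).
Take 1.862 servings of tempeh: +203.0 mg calcium for $2.05 (total $3.55, still need 0.0 mg).
Filling from the cheapest source first is optimal under one linear minimum: $3.55.

$3.55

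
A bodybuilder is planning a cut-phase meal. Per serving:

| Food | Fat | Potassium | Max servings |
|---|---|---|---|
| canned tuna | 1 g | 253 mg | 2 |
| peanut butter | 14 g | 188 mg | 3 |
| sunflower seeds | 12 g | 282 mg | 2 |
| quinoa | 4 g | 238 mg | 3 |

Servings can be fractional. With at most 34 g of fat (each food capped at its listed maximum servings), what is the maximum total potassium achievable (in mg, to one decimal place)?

1690.0 mg

Potassium per g fat: canned tuna 253, quinoa 59.5, sunflower seeds 23.5, peanut butter 13.43.
Take 2 servings of canned tuna: uses 2 g fat, +506.0 mg potassium (running total 506.0 mg).
Take 3 servings of quinoa: uses 12 g fat, +714.0 mg potassium (running total 1220.0 mg).
Take 1.667 servings of sunflower seeds: uses 20 g fat, +470.0 mg potassium (running total 1690.0 mg).
Filling greedily by potassium-per-g fat is optimal for one linear limit, giving 1690.0 mg.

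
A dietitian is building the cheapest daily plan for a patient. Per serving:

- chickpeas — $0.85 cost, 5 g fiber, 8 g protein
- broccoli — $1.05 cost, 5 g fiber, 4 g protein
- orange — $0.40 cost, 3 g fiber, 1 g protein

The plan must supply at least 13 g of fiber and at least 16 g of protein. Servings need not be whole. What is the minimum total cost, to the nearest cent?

chickpeas only: max(13/5, 16/8) = 2.6 servings → $2.21.
broccoli only: max(13/5, 16/4) = 4 servings → $4.20.
orange only: max(13/3, 16/1) = 16 servings → $6.40.
chickpeas + broccoli with both tight: 1.4 servings and 1.2 servings → $2.45.
chickpeas + orange with both tight: 1.842 servings and 1.263 servings → $2.07.
broccoli + orange: intersection lies outside the first quadrant.
So the least-cost plan costs $2.07.

$2.07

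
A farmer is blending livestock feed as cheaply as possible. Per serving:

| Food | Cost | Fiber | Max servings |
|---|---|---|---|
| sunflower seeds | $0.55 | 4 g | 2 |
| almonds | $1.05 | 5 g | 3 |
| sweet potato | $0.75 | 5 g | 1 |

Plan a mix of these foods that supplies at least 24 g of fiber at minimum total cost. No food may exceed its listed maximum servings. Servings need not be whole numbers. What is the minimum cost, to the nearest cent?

Cost per g of fiber: sunflower seeds $0.1375, sweet potato $0.1500, almonds $0.2100.
Take 2 servings of sunflower seeds: +8.0 g fiber for $1.10 (total $1.10, still need 16.0 g).
Take 1 serving of sweet potato: +5.0 g fiber for $0.75 (total $1.85, still need 11.0 g).
Take 2.2 servings of almonds: +11.0 g fiber for $2.31 (total $4.16, still need 0.0 g).
Greedy by cheapest-per-g is optimal for a single linear constraint, so the minimum cost is $4.16.

$4.16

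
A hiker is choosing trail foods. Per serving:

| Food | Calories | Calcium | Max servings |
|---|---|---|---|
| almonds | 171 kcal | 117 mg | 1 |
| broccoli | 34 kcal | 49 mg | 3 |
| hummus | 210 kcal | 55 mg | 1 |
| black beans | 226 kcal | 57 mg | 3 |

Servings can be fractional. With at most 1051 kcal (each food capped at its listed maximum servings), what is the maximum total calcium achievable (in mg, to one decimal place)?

Calcium per kcal: broccoli 1.441, almonds 0.6842, hummus 0.2619, black beans 0.2522.
Take 3 servings of broccoli: uses 102 kcal, +147.0 mg calcium (running total 147.0 mg).
Take 1 serving of almonds: uses 171 kcal, +117.0 mg calcium (running total 264.0 mg).
Take 1 serving of hummus: uses 210 kcal, +55.0 mg calcium (running total 319.0 mg).
Take 2.513 servings of black beans: uses 568 kcal, +143.3 mg calcium (running total 462.3 mg).
Greedy by best ratio exhausts the calories allowance optimally: 462.3 mg.

462.3 mg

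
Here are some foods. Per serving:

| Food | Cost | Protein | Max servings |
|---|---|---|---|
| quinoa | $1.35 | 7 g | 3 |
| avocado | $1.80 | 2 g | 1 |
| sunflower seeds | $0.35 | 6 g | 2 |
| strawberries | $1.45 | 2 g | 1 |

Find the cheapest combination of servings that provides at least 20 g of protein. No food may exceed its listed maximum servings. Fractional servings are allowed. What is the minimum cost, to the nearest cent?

Cost per g of protein: sunflower seeds $0.0583, quinoa $0.1929, strawberries $0.7250, avocado $0.9000.
Take 2 servings of sunflower seeds: +12.0 g protein for $0.70 (total $0.70, still need 8.0 g).
Take 1.143 servings of quinoa: +8.0 g protein for $1.54 (total $2.24, still need 0.0 g).
Filling from the cheapest source first is optimal under one linear minimum: $2.24.

$2.24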